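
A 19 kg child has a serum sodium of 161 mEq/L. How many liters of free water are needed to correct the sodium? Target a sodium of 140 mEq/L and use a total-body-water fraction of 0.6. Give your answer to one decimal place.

TBW = 0.6 · 19 = 11.4 L
Free water deficit = TBW · (Na/140 − 1)
= 11.4 · (161/140 − 1)
= 11.4 · 0.15
= 1.71 L

1.7 L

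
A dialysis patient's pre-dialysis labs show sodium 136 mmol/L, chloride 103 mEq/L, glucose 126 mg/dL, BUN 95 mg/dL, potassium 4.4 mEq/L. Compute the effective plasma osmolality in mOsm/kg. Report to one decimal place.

Effective osmolality excludes urea (freely permeant across cell membranes):
2·Na + glucose/18
= 2·136 + 126/18
= 272 + 7
= 279 mOsm/kg

279.0 mOsm/kg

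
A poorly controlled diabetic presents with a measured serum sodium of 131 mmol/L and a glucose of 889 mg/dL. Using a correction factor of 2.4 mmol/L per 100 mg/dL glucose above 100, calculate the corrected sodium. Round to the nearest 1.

150 mmol/L

Corrected Na = measured Na + 2.4 · (glucose − 100)/100
= 131 + 2.4 · (889 − 100)/100
= 131 + 18.9
= 149.9 mmol/L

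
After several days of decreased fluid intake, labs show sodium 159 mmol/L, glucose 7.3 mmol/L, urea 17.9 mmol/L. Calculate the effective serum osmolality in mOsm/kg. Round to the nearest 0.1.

325.3 mOsm/kg

Effective osmolality excludes urea (freely permeant across cell membranes):
2·Na + glucose
= 2·159 + 7.3
= 318 + 7.3
= 325.3 mOsm/kg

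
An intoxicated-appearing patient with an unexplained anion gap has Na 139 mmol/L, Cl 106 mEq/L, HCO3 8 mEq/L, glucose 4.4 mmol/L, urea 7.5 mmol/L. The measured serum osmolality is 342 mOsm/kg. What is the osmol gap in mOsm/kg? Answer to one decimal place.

52.1 mOsm/kg

Calculated osmolality = 2·Na + glucose + urea
= 2·139 + 4.4 + 7.5
= 278 + 4.40 + 7.50
= 289.9 mOsm/kg ≈ 289.9 mOsm/kg
Osmolar gap = measured − calculated = 342 − 289.9 = 52.1 mOsm/kg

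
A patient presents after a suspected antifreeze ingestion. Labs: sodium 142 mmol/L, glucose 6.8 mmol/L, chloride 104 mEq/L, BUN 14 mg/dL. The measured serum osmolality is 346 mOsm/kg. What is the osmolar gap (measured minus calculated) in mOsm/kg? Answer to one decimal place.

Calculated osmolality = 2·Na + glucose + BUN/2.8
= 2·142 + 6.8 + 14/2.8
= 284 + 6.80 + 5
= 295.8 mOsm/kg ≈ 295.8 mOsm/kg
Osmolar gap = measured − calculated = 346 − 295.8 = 50.2 mOsm/kg

50.2 mOsm/kg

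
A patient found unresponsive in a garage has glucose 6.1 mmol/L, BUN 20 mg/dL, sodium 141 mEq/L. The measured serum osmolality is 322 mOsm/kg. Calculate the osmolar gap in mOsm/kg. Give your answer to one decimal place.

26.8 mOsm/kg

Calculated osmolality = 2·Na + glucose + BUN/2.8
= 2·141 + 6.1 + 20/2.8
= 282 + 6.10 + 7.14
= 295.24 mOsm/kg ≈ 295.2 mOsm/kg
Osmolar gap = measured − calculated = 322 − 295.2 = 26.8 mOsm/kg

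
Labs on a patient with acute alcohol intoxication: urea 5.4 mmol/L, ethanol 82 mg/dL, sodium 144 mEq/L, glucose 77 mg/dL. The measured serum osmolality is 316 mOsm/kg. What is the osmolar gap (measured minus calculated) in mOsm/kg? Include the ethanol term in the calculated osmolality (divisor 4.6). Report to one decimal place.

Calculated osmolality = 2·Na + glucose/18 + urea + ethanol/4.6
= 2·144 + 77/18 + 5.4 + 82/4.6
= 288 + 4.28 + 5.40 + 17.83
= 315.51 mOsm/kg ≈ 315.5 mOsm/kg
Osmolar gap = measured − calculated = 316 − 315.5 = 0.5 mOsm/kg

0.5 mOsm/kg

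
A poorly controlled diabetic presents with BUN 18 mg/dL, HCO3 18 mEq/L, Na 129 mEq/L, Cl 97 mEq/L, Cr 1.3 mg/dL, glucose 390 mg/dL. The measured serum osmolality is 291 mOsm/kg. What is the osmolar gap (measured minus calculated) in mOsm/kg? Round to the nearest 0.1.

Calculated osmolality = 2·Na + glucose/18 + BUN/2.8
= 2·129 + 390/18 + 18/2.8
= 258 + 21.67 + 6.43
= 286.1 mOsm/kg ≈ 286.1 mOsm/kg
Osmolar gap = measured − calculated = 291 − 286.1 = 4.9 mOsm/kg

4.9 mOsm/kg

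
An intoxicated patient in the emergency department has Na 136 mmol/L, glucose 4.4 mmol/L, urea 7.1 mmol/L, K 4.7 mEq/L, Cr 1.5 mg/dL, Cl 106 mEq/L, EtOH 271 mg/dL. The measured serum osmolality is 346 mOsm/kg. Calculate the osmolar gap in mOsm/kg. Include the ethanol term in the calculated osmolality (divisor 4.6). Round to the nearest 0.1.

3.6 mOsm/kg

Calculated osmolality = 2·Na + glucose + urea + ethanol/4.6
= 2·136 + 4.4 + 7.1 + 271/4.6
= 272 + 4.40 + 7.10 + 58.91
= 342.41 mOsm/kg ≈ 342.4 mOsm/kg
Osmolar gap = measured − calculated = 346 − 342.4 = 3.6 mOsm/kg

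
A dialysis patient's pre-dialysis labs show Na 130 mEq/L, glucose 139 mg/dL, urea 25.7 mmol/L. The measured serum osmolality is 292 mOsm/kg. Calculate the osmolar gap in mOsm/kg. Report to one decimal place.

Calculated osmolality = 2·Na + glucose/18 + urea
= 2·130 + 139/18 + 25.7
= 260 + 7.72 + 25.70
= 293.42 mOsm/kg ≈ 293.4 mOsm/kg
Osmolar gap = measured − calculated = 292 − 293.4 = -1.4 mOsm/kg

-1.4 mOsm/kg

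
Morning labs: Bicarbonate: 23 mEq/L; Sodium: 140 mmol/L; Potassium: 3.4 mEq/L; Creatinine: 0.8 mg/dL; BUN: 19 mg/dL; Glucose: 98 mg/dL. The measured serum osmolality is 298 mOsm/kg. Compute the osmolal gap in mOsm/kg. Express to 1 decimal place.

5.8 mOsm/kg

Calculated osmolality = 2·Na + glucose/18 + BUN/2.8
= 2·140 + 98/18 + 19/2.8
= 280 + 5.44 + 6.79
= 292.23 mOsm/kg ≈ 292.2 mOsm/kg
Osmolar gap = measured − calculated = 298 − 292.2 = 5.8 mOsm/kg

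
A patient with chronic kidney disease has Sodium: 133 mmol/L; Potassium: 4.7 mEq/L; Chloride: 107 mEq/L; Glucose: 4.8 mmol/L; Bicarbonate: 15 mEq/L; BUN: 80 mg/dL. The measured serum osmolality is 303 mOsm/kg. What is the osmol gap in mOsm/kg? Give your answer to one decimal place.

Calculated osmolality = 2·Na + glucose + BUN/2.8
= 2·133 + 4.8 + 80/2.8
= 266 + 4.80 + 28.57
= 299.37 mOsm/kg ≈ 299.4 mOsm/kg
Osmolar gap = measured − calculated = 303 − 299.4 = 3.6 mOsm/kg

3.6 mOsm/kg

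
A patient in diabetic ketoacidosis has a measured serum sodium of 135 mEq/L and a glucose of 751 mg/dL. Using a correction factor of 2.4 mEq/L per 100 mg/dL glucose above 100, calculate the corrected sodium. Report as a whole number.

151 mEq/L

Corrected Na = measured Na + 2.4 · (glucose − 100)/100
= 135 + 2.4 · (751 − 100)/100
= 135 + 15.6
= 150.6 mEq/L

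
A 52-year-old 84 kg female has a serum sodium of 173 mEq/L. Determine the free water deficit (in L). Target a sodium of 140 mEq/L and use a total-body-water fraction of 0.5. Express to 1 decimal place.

9.9 L

TBW = 0.5 · 84 = 42 L
Free water deficit = TBW · (Na/140 − 1)
= 42 · (173/140 − 1)
= 42 · 0.2357
= 9.9 L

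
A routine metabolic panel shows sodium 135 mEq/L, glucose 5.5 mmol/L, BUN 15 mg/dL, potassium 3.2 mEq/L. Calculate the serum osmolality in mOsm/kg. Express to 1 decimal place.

Calculated osmolality = 2·Na + glucose + BUN/2.8
= 2·135 + 5.5 + 15/2.8
= 270 + 5.50 + 5.36
= 280.86 mOsm/kg

280.9 mOsm/kg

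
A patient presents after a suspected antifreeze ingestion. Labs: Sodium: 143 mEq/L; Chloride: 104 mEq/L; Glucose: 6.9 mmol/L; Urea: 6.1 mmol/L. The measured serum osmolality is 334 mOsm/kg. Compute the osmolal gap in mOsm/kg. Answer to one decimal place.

35.0 mOsm/kg

Calculated osmolality = 2·Na + glucose + urea
= 2·143 + 6.9 + 6.1
= 286 + 6.90 + 6.10
= 299 mOsm/kg ≈ 299.0 mOsm/kg
Osmolar gap = measured − calculated = 334 − 299.0 = 35.0 mOsm/kg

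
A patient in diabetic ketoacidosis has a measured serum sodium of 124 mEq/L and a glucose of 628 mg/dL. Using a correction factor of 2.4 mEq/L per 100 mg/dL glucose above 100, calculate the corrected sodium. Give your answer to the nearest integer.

Corrected Na = measured Na + 2.4 · (glucose − 100)/100
= 124 + 2.4 · (628 − 100)/100
= 124 + 12.7
= 136.7 mEq/L

137 mEq/L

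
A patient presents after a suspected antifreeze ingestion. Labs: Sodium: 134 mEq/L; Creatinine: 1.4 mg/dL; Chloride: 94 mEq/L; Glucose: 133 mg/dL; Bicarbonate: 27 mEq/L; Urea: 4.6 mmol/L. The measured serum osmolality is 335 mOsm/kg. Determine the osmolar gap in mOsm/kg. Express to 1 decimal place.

Calculated osmolality = 2·Na + glucose/18 + urea
= 2·134 + 133/18 + 4.6
= 268 + 7.39 + 4.60
= 279.99 mOsm/kg ≈ 280.0 mOsm/kg
Osmolar gap = measured − calculated = 335 − 280.0 = 55.0 mOsm/kg

55.0 mOsm/kg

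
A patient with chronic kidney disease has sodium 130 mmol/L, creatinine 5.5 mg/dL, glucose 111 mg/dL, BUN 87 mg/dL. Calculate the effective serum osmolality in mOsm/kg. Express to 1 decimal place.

Effective osmolality excludes urea (freely permeant across cell membranes):
2·Na + glucose/18
= 2·130 + 111/18
= 260 + 6.17
= 266.17 mOsm/kg

266.2 mOsm/kg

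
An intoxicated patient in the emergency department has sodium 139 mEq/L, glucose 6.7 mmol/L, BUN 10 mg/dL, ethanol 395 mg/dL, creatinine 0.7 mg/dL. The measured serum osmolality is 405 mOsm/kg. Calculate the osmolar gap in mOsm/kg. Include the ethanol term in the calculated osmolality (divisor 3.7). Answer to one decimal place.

10.0 mOsm/kg

Calculated osmolality = 2·Na + glucose + BUN/2.8 + ethanol/3.7
= 2·139 + 6.7 + 10/2.8 + 395/3.7
= 278 + 6.70 + 3.57 + 106.76
= 395.03 mOsm/kg ≈ 395.0 mOsm/kg
Osmolar gap = measured − calculated = 405 − 395.0 = 10.0 mOsm/kg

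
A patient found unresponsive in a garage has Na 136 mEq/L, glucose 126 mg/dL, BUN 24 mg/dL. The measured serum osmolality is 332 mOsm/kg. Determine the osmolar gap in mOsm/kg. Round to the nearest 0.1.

Calculated osmolality = 2·Na + glucose/18 + BUN/2.8
= 2·136 + 126/18 + 24/2.8
= 272 + 7 + 8.57
= 287.57 mOsm/kg ≈ 287.6 mOsm/kg
Osmolar gap = measured − calculated = 332 − 287.6 = 44.4 mOsm/kg

44.4 mOsm/kg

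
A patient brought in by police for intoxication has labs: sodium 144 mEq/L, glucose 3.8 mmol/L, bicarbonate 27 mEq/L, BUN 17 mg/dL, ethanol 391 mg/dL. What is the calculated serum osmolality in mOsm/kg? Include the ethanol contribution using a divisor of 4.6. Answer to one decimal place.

382.9 mOsm/kg

Calculated osmolality = 2·Na + glucose + BUN/2.8 + ethanol/4.6
= 2·144 + 3.8 + 17/2.8 + 391/4.6
= 288 + 3.80 + 6.07 + 85
= 382.87 mOsm/kg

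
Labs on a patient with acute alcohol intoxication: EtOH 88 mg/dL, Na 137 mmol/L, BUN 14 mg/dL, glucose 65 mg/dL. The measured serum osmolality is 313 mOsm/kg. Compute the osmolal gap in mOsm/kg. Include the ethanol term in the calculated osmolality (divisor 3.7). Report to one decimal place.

Calculated osmolality = 2·Na + glucose/18 + BUN/2.8 + ethanol/3.7
= 2·137 + 65/18 + 14/2.8 + 88/3.7
= 274 + 3.61 + 5 + 23.78
= 306.39 mOsm/kg ≈ 306.4 mOsm/kg
Osmolar gap = measured − calculated = 313 − 306.4 = 6.6 mOsm/kg

6.6 mOsm/kg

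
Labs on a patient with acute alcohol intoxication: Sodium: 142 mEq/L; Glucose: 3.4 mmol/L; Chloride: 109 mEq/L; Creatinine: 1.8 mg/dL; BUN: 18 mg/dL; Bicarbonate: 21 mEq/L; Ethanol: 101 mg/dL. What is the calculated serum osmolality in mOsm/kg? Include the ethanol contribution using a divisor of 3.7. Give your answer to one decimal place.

321.1 mOsm/kg

Calculated osmolality = 2·Na + glucose + BUN/2.8 + ethanol/3.7
= 2·142 + 3.4 + 18/2.8 + 101/3.7
= 284 + 3.40 + 6.43 + 27.30
= 321.13 mOsm/kg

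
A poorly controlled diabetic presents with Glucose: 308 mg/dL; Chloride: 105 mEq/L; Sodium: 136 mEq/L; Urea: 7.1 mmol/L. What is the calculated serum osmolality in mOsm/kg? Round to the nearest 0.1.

Calculated osmolality = 2·Na + glucose/18 + urea
= 2·136 + 308/18 + 7.1
= 272 + 17.11 + 7.10
= 296.21 mOsm/kg

296.2 mOsm/kg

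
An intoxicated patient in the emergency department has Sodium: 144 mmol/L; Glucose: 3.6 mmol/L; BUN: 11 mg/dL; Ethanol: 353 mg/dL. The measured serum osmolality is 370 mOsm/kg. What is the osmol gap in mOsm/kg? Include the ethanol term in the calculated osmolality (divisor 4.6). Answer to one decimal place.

-2.3 mOsm/kg

Calculated osmolality = 2·Na + glucose + BUN/2.8 + ethanol/4.6
= 2·144 + 3.6 + 11/2.8 + 353/4.6
= 288 + 3.60 + 3.93 + 76.74
= 372.27 mOsm/kg ≈ 372.3 mOsm/kg
Osmolar gap = measured − calculated = 370 − 372.3 = -2.3 mOsm/kg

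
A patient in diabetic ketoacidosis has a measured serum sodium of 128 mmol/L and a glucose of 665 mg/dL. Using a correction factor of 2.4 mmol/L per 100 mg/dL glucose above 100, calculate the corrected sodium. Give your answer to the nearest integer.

142 mmol/L

Corrected Na = measured Na + 2.4 · (glucose − 100)/100
= 128 + 2.4 · (665 − 100)/100
= 128 + 13.6
= 141.6 mmol/L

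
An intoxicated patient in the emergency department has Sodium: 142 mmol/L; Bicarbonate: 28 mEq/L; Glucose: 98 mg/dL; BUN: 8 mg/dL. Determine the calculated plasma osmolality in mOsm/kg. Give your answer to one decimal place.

Calculated osmolality = 2·Na + glucose/18 + BUN/2.8
= 2·142 + 98/18 + 8/2.8
= 284 + 5.44 + 2.86
= 292.3 mOsm/kg

292.3 mOsm/kg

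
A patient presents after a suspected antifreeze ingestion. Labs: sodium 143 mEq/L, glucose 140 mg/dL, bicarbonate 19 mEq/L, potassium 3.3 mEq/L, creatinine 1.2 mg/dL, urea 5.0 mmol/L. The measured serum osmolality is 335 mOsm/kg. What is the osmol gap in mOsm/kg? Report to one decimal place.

Calculated osmolality = 2·Na + glucose/18 + urea
= 2·143 + 140/18 + 5
= 286 + 7.78 + 5
= 298.78 mOsm/kg ≈ 298.8 mOsm/kg
Osmolar gap = measured − calculated = 335 − 298.8 = 36.2 mOsm/kg

36.2 mOsm/kg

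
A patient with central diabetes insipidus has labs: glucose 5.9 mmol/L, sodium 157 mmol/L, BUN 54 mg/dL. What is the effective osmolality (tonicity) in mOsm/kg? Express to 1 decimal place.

Effective osmolality excludes urea (freely permeant across cell membranes):
2·Na + glucose
= 2·157 + 5.9
= 314 + 5.9
= 319.9 mOsm/kg

319.9 mOsm/kg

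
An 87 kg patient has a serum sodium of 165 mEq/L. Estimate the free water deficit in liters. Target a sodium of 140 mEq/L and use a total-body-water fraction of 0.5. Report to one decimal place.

TBW = 0.5 · 87 = 43.5 L
Free water deficit = TBW · (Na/140 − 1)
= 43.5 · (165/140 − 1)
= 43.5 · 0.1786
= 7.77 L

7.8 L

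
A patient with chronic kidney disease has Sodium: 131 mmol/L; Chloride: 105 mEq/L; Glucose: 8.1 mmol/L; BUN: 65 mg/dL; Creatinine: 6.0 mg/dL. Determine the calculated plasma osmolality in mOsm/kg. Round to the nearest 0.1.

293.3 mOsm/kg

Calculated osmolality = 2·Na + glucose + BUN/2.8
= 2·131 + 8.1 + 65/2.8
= 262 + 8.10 + 23.21
= 293.31 mOsm/kg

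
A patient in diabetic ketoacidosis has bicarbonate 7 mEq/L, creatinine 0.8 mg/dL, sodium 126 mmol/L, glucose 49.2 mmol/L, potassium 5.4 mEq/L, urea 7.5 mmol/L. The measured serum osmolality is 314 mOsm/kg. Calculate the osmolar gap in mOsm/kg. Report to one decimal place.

Calculated osmolality = 2·Na + glucose + urea
= 2·126 + 49.2 + 7.5
= 252 + 49.20 + 7.50
= 308.7 mOsm/kg ≈ 308.7 mOsm/kg
Osmolar gap = measured − calculated = 314 − 308.7 = 5.3 mOsm/kg

5.3 mOsm/kg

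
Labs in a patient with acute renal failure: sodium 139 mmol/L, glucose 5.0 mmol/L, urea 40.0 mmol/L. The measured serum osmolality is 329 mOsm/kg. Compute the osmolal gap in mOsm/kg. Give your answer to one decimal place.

6.0 mOsm/kg

Calculated osmolality = 2·Na + glucose + urea
= 2·139 + 5 + 40
= 278 + 5 + 40
= 323 mOsm/kg ≈ 323.0 mOsm/kg
Osmolar gap = measured − calculated = 329 − 323.0 = 6.0 mOsm/kg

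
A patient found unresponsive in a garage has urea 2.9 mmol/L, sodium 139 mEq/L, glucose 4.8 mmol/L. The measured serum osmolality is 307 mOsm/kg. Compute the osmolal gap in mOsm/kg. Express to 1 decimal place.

21.3 mOsm/kg

Calculated osmolality = 2·Na + glucose + urea
= 2·139 + 4.8 + 2.9
= 278 + 4.80 + 2.90
= 285.7 mOsm/kg ≈ 285.7 mOsm/kg
Osmolar gap = measured − calculated = 307 − 285.7 = 21.3 mOsm/kg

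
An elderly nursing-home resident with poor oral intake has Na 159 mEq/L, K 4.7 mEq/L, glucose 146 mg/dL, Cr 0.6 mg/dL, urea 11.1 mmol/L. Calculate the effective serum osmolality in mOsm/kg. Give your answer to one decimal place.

Effective osmolality excludes urea (freely permeant across cell membranes):
2·Na + glucose/18
= 2·159 + 146/18
= 318 + 8.11
= 326.11 mOsm/kg

326.1 mOsm/kg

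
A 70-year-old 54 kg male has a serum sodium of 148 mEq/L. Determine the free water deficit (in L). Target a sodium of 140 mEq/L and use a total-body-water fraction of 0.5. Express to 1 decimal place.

TBW = 0.5 · 54 = 27 L
Free water deficit = TBW · (Na/140 − 1)
= 27 · (148/140 − 1)
= 27 · 0.0571
= 1.54 L

1.5 L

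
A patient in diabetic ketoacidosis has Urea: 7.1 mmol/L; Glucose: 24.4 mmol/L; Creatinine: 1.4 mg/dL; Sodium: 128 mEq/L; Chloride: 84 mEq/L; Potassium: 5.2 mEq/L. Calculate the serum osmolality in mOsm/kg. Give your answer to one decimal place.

287.5 mOsm/kg

Calculated osmolality = 2·Na + glucose + urea
= 2·128 + 24.4 + 7.1
= 256 + 24.40 + 7.10
= 287.5 mOsm/kg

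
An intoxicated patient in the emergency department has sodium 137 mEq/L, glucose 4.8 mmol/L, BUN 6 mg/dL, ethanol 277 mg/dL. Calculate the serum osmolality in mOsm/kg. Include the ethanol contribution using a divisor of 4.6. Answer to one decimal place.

Calculated osmolality = 2·Na + glucose + BUN/2.8 + ethanol/4.6
= 2·137 + 4.8 + 6/2.8 + 277/4.6
= 274 + 4.80 + 2.14 + 60.22
= 341.16 mOsm/kg

341.2 mOsm/kg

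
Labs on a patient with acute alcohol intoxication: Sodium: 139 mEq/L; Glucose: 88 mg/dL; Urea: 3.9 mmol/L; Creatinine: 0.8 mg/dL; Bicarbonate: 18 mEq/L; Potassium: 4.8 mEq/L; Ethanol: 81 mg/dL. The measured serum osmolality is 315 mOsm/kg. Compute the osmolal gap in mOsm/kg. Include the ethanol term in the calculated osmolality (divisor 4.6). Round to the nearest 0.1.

10.6 mOsm/kg

Calculated osmolality = 2·Na + glucose/18 + urea + ethanol/4.6
= 2·139 + 88/18 + 3.9 + 81/4.6
= 278 + 4.89 + 3.90 + 17.61
= 304.4 mOsm/kg ≈ 304.4 mOsm/kg
Osmolar gap = measured − calculated = 315 − 304.4 = 10.6 mOsm/kg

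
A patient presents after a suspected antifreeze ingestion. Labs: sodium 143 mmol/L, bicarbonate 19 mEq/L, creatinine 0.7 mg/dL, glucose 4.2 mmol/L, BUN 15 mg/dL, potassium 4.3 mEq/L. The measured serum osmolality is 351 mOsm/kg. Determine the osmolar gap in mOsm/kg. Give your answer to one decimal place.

Calculated osmolality = 2·Na + glucose + BUN/2.8
= 2·143 + 4.2 + 15/2.8
= 286 + 4.20 + 5.36
= 295.56 mOsm/kg ≈ 295.6 mOsm/kg
Osmolar gap = measured − calculated = 351 − 295.6 = 55.4 mOsm/kg

55.4 mOsm/kg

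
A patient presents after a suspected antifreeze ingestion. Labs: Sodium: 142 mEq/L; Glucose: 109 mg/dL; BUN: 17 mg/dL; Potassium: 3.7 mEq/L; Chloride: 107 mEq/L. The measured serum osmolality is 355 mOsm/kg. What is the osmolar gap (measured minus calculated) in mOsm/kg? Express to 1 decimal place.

Calculated osmolality = 2·Na + glucose/18 + BUN/2.8
= 2·142 + 109/18 + 17/2.8
= 284 + 6.06 + 6.07
= 296.13 mOsm/kg ≈ 296.1 mOsm/kg
Osmolar gap = measured − calculated = 355 − 296.1 = 58.9 mOsm/kg

58.9 mOsm/kg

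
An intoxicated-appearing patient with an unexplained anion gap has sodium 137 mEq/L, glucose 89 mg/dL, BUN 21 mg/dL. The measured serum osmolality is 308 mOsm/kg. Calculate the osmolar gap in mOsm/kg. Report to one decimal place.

Calculated osmolality = 2·Na + glucose/18 + BUN/2.8
= 2·137 + 89/18 + 21/2.8
= 274 + 4.94 + 7.50
= 286.44 mOsm/kg ≈ 286.4 mOsm/kg
Osmolar gap = measured − calculated = 308 − 286.4 = 21.6 mOsm/kg

21.6 mOsm/kg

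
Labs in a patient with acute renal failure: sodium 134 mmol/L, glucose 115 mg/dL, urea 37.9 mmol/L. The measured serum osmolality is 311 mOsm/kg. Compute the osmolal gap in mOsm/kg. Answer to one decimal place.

Calculated osmolality = 2·Na + glucose/18 + urea
= 2·134 + 115/18 + 37.9
= 268 + 6.39 + 37.90
= 312.29 mOsm/kg ≈ 312.3 mOsm/kg
Osmolar gap = measured − calculated = 311 − 312.3 = -1.3 mOsm/kg

-1.3 mOsm/kg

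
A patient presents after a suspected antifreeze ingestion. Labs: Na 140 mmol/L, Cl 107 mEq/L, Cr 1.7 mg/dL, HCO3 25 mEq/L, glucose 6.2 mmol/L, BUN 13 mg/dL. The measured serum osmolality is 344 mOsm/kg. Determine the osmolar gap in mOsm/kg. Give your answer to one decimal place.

Calculated osmolality = 2·Na + glucose + BUN/2.8
= 2·140 + 6.2 + 13/2.8
= 280 + 6.20 + 4.64
= 290.84 mOsm/kg ≈ 290.8 mOsm/kg
Osmolar gap = measured − calculated = 344 − 290.8 = 53.2 mOsm/kg

53.2 mOsm/kg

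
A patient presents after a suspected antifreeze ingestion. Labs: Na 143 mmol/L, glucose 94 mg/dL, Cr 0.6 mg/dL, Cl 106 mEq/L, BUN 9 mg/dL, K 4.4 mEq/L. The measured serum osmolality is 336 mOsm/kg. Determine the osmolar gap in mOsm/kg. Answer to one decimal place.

41.6 mOsm/kg

Calculated osmolality = 2·Na + glucose/18 + BUN/2.8
= 2·143 + 94/18 + 9/2.8
= 286 + 5.22 + 3.21
= 294.43 mOsm/kg ≈ 294.4 mOsm/kg
Osmolar gap = measured − calculated = 336 − 294.4 = 41.6 mOsm/kg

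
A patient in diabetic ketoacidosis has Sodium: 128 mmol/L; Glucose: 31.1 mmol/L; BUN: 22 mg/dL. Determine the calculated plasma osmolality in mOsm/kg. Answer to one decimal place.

295.0 mOsm/kg

Calculated osmolality = 2·Na + glucose + BUN/2.8
= 2·128 + 31.1 + 22/2.8
= 256 + 31.10 + 7.86
= 294.96 mOsm/kg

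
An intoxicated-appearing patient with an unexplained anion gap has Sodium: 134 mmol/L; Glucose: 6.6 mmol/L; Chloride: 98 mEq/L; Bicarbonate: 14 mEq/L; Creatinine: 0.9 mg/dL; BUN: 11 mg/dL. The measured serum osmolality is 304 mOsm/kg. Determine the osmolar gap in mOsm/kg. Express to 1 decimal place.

Calculated osmolality = 2·Na + glucose + BUN/2.8
= 2·134 + 6.6 + 11/2.8
= 268 + 6.60 + 3.93
= 278.53 mOsm/kg ≈ 278.5 mOsm/kg
Osmolar gap = measured − calculated = 304 − 278.5 = 25.5 mOsm/kg

25.5 mOsm/kg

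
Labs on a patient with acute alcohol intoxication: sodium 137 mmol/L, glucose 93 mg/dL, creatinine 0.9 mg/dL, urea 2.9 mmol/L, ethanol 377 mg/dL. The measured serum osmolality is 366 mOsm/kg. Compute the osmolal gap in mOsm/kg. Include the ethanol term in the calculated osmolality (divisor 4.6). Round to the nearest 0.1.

Calculated osmolality = 2·Na + glucose/18 + urea + ethanol/4.6
= 2·137 + 93/18 + 2.9 + 377/4.6
= 274 + 5.17 + 2.90 + 81.96
= 364.03 mOsm/kg ≈ 364.0 mOsm/kg
Osmolar gap = measured − calculated = 366 − 364.0 = 2.0 mOsm/kg

2.0 mOsm/kg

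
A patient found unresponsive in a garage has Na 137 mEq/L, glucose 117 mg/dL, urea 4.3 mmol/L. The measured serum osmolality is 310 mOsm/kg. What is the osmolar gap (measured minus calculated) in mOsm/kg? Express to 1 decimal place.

Calculated osmolality = 2·Na + glucose/18 + urea
= 2·137 + 117/18 + 4.3
= 274 + 6.50 + 4.30
= 284.8 mOsm/kg ≈ 284.8 mOsm/kg
Osmolar gap = measured − calculated = 310 − 284.8 = 25.2 mOsm/kg

25.2 mOsm/kg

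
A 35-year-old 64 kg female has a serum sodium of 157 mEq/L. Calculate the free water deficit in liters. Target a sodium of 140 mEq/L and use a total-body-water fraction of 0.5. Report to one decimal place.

TBW = 0.5 · 64 = 32 L
Free water deficit = TBW · (Na/140 − 1)
= 32 · (157/140 − 1)
= 32 · 0.1214
= 3.88 L

3.9 L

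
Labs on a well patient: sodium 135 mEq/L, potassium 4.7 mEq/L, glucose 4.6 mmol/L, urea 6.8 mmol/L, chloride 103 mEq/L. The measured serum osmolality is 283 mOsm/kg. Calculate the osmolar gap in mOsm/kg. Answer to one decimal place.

1.6 mOsm/kg

Calculated osmolality = 2·Na + glucose + urea
= 2·135 + 4.6 + 6.8
= 270 + 4.60 + 6.80
= 281.4 mOsm/kg ≈ 281.4 mOsm/kg
Osmolar gap = measured − calculated = 283 − 281.4 = 1.6 mOsm/kg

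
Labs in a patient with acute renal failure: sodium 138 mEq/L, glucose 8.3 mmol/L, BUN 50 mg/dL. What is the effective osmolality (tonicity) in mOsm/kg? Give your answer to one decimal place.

Effective osmolality excludes urea (freely permeant across cell membranes):
2·Na + glucose
= 2·138 + 8.3
= 276 + 8.3
= 284.3 mOsm/kg

284.3 mOsm/kg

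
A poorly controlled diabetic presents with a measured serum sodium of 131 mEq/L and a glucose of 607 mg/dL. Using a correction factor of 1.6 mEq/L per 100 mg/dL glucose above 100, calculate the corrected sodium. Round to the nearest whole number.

139 mEq/L

Corrected Na = measured Na + 1.6 · (glucose − 100)/100
= 131 + 1.6 · (607 − 100)/100
= 131 + 8.1
= 139.1 mEq/L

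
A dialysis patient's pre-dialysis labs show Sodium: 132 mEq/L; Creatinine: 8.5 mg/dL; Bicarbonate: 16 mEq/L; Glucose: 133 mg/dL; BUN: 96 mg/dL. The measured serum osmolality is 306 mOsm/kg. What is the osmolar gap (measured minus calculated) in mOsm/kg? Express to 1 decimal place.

Calculated osmolality = 2·Na + glucose/18 + BUN/2.8
= 2·132 + 133/18 + 96/2.8
= 264 + 7.39 + 34.29
= 305.68 mOsm/kg ≈ 305.7 mOsm/kg
Osmolar gap = measured − calculated = 306 − 305.7 = 0.3 mOsm/kg

0.3 mOsm/kg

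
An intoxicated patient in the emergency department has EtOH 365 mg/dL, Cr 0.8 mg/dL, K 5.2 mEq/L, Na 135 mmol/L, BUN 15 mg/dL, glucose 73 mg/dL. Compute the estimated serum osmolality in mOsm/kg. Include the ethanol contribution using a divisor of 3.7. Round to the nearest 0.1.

378.1 mOsm/kg

Calculated osmolality = 2·Na + glucose/18 + BUN/2.8 + ethanol/3.7
= 2·135 + 73/18 + 15/2.8 + 365/3.7
= 270 + 4.06 + 5.36 + 98.65
= 378.07 mOsm/kg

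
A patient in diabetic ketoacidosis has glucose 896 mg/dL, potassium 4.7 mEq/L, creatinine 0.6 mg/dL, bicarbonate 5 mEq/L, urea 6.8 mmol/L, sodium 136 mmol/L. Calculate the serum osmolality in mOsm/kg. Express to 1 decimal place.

Calculated osmolality = 2·Na + glucose/18 + urea
= 2·136 + 896/18 + 6.8
= 272 + 49.78 + 6.80
= 328.58 mOsm/kg

328.6 mOsm/kg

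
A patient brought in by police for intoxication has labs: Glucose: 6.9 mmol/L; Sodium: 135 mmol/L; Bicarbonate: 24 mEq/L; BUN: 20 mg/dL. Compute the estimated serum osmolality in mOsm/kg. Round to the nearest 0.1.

Calculated osmolality = 2·Na + glucose + BUN/2.8
= 2·135 + 6.9 + 20/2.8
= 270 + 6.90 + 7.14
= 284.04 mOsm/kg

284.0 mOsm/kg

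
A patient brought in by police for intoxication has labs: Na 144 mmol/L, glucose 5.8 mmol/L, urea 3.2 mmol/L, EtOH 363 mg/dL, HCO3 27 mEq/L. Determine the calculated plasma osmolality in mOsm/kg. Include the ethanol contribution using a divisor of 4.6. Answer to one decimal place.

375.9 mOsm/kg

Calculated osmolality = 2·Na + glucose + urea + ethanol/4.6
= 2·144 + 5.8 + 3.2 + 363/4.6
= 288 + 5.80 + 3.20 + 78.91
= 375.91 mOsm/kg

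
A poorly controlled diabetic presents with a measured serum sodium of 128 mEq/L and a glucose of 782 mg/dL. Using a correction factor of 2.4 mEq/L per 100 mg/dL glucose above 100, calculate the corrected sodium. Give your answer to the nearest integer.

Corrected Na = measured Na + 2.4 · (glucose − 100)/100
= 128 + 2.4 · (782 − 100)/100
= 128 + 16.4
= 144.4 mEq/L

144 mEq/L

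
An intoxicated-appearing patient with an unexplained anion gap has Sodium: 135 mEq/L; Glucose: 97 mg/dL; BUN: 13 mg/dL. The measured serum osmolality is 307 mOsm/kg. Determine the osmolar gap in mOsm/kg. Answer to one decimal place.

27.0 mOsm/kg

Calculated osmolality = 2·Na + glucose/18 + BUN/2.8
= 2·135 + 97/18 + 13/2.8
= 270 + 5.39 + 4.64
= 280.03 mOsm/kg ≈ 280.0 mOsm/kg
Osmolar gap = measured − calculated = 307 − 280.0 = 27.0 mOsm/kg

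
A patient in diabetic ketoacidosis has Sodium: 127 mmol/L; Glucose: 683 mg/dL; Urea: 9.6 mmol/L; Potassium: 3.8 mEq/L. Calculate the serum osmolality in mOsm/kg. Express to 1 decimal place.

301.5 mOsm/kg

Calculated osmolality = 2·Na + glucose/18 + urea
= 2·127 + 683/18 + 9.6
= 254 + 37.94 + 9.60
= 301.54 mOsm/kg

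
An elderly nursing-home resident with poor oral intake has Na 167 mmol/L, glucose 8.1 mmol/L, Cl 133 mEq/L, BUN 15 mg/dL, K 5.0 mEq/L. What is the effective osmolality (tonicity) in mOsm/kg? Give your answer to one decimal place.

Effective osmolality excludes urea (freely permeant across cell membranes):
2·Na + glucose
= 2·167 + 8.1
= 334 + 8.1
= 342.1 mOsm/kg

342.1 mOsm/kg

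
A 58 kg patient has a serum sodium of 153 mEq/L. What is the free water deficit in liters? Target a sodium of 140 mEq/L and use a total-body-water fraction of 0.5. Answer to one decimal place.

TBW = 0.5 · 58 = 29 L
Free water deficit = TBW · (Na/140 − 1)
= 29 · (153/140 − 1)
= 29 · 0.0929
= 2.69 L

2.7 L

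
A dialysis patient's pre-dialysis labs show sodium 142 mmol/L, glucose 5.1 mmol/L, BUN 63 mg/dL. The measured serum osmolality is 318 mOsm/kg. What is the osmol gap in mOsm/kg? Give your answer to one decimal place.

6.4 mOsm/kg

Calculated osmolality = 2·Na + glucose + BUN/2.8
= 2·142 + 5.1 + 63/2.8
= 284 + 5.10 + 22.50
= 311.6 mOsm/kg ≈ 311.6 mOsm/kg
Osmolar gap = measured − calculated = 318 − 311.6 = 6.4 mOsm/kg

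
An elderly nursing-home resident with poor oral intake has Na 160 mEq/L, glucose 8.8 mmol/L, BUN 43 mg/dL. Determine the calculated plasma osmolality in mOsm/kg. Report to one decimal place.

Calculated osmolality = 2·Na + glucose + BUN/2.8
= 2·160 + 8.8 + 43/2.8
= 320 + 8.80 + 15.36
= 344.16 mOsm/kg

344.2 mOsm/kg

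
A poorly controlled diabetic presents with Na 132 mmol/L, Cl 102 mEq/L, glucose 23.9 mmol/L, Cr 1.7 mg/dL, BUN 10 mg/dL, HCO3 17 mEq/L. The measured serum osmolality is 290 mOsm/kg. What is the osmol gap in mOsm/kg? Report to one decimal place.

Calculated osmolality = 2·Na + glucose + BUN/2.8
= 2·132 + 23.9 + 10/2.8
= 264 + 23.90 + 3.57
= 291.47 mOsm/kg ≈ 291.5 mOsm/kg
Osmolar gap = measured − calculated = 290 − 291.5 = -1.5 mOsm/kg

-1.5 mOsm/kg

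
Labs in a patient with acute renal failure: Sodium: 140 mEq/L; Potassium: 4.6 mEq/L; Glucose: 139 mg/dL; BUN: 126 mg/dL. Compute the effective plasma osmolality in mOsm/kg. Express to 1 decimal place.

287.7 mOsm/kg

Effective osmolality excludes urea (freely permeant across cell membranes):
2·Na + glucose/18
= 2·140 + 139/18
= 280 + 7.72
= 287.72 mOsm/kg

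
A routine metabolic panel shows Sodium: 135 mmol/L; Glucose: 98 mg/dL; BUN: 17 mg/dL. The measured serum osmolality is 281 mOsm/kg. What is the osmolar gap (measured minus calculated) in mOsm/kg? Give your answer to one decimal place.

Calculated osmolality = 2·Na + glucose/18 + BUN/2.8
= 2·135 + 98/18 + 17/2.8
= 270 + 5.44 + 6.07
= 281.51 mOsm/kg ≈ 281.5 mOsm/kg
Osmolar gap = measured − calculated = 281 − 281.5 = -0.5 mOsm/kg

-0.5 mOsm/kg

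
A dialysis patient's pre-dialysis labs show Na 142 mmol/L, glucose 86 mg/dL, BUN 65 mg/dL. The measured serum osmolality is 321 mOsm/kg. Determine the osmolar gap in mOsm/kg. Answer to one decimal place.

Calculated osmolality = 2·Na + glucose/18 + BUN/2.8
= 2·142 + 86/18 + 65/2.8
= 284 + 4.78 + 23.21
= 311.99 mOsm/kg ≈ 312.0 mOsm/kg
Osmolar gap = measured − calculated = 321 − 312.0 = 9.0 mOsm/kg

9.0 mOsm/kg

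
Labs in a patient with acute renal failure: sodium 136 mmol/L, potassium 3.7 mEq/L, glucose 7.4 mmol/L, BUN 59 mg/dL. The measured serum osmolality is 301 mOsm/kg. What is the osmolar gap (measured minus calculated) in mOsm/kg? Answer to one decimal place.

0.5 mOsm/kg

Calculated osmolality = 2·Na + glucose + BUN/2.8
= 2·136 + 7.4 + 59/2.8
= 272 + 7.40 + 21.07
= 300.47 mOsm/kg ≈ 300.5 mOsm/kg
Osmolar gap = measured − calculated = 301 − 300.5 = 0.5 mOsm/kg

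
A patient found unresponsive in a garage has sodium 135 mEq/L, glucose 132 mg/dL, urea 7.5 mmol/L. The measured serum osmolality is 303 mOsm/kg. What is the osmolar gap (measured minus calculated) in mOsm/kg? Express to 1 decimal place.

18.2 mOsm/kg

Calculated osmolality = 2·Na + glucose/18 + urea
= 2·135 + 132/18 + 7.5
= 270 + 7.33 + 7.50
= 284.83 mOsm/kg ≈ 284.8 mOsm/kg
Osmolar gap = measured − calculated = 303 − 284.8 = 18.2 mOsm/kg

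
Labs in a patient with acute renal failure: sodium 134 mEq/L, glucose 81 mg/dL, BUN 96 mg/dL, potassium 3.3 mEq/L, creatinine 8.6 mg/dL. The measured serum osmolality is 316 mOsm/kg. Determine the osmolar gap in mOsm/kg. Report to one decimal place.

9.2 mOsm/kg

Calculated osmolality = 2·Na + glucose/18 + BUN/2.8
= 2·134 + 81/18 + 96/2.8
= 268 + 4.50 + 34.29
= 306.79 mOsm/kg ≈ 306.8 mOsm/kg
Osmolar gap = measured − calculated = 316 − 306.8 = 9.2 mOsm/kg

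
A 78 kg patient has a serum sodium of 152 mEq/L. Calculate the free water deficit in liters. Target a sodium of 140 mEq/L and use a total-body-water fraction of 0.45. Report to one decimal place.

3.0 L

TBW = 0.45 · 78 = 35.1 L
Free water deficit = TBW · (Na/140 − 1)
= 35.1 · (152/140 − 1)
= 35.1 · 0.0857
= 3.01 L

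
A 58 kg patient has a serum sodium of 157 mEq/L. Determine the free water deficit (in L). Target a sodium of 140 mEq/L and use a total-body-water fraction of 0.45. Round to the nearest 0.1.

3.2 L

TBW = 0.45 · 58 = 26.1 L
Free water deficit = TBW · (Na/140 − 1)
= 26.1 · (157/140 − 1)
= 26.1 · 0.1214
= 3.17 L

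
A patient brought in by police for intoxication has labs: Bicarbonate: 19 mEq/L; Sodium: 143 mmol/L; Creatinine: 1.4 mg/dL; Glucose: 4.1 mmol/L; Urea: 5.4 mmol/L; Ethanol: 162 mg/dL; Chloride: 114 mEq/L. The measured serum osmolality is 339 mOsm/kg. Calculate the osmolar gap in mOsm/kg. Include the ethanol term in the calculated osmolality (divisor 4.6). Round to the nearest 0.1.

8.3 mOsm/kg

Calculated osmolality = 2·Na + glucose + urea + ethanol/4.6
= 2·143 + 4.1 + 5.4 + 162/4.6
= 286 + 4.10 + 5.40 + 35.22
= 330.72 mOsm/kg ≈ 330.7 mOsm/kg
Osmolar gap = measured − calculated = 339 − 330.7 = 8.3 mOsm/kg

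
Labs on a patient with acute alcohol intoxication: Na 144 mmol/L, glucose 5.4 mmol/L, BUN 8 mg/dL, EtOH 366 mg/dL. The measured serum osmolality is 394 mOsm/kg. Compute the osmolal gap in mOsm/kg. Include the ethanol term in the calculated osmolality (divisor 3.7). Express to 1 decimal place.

-1.2 mOsm/kg

Calculated osmolality = 2·Na + glucose + BUN/2.8 + ethanol/3.7
= 2·144 + 5.4 + 8/2.8 + 366/3.7
= 288 + 5.40 + 2.86 + 98.92
= 395.18 mOsm/kg ≈ 395.2 mOsm/kg
Osmolar gap = measured − calculated = 394 − 395.2 = -1.2 mOsm/kg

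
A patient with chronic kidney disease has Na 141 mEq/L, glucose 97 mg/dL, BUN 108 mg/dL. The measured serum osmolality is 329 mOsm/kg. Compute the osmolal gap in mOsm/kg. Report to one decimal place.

3.0 mOsm/kg

Calculated osmolality = 2·Na + glucose/18 + BUN/2.8
= 2·141 + 97/18 + 108/2.8
= 282 + 5.39 + 38.57
= 325.96 mOsm/kg ≈ 326.0 mOsm/kg
Osmolar gap = measured − calculated = 329 − 326.0 = 3.0 mOsm/kg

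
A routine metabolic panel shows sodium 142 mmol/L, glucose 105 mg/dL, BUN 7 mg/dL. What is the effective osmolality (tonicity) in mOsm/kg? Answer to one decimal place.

289.8 mOsm/kg

Effective osmolality excludes urea (freely permeant across cell membranes):
2·Na + glucose/18
= 2·142 + 105/18
= 284 + 5.83
= 289.83 mOsm/kg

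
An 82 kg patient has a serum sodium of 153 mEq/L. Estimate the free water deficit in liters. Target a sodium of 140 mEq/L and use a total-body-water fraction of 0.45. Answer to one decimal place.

TBW = 0.45 · 82 = 36.9 L
Free water deficit = TBW · (Na/140 − 1)
= 36.9 · (153/140 − 1)
= 36.9 · 0.0929
= 3.43 L

3.4 L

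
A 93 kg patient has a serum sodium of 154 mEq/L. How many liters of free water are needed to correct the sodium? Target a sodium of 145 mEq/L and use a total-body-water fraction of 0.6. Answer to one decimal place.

3.5 L

TBW = 0.6 · 93 = 55.8 L
Free water deficit = TBW · (Na/145 − 1)
= 55.8 · (154/145 − 1)
= 55.8 · 0.0621
= 3.47 L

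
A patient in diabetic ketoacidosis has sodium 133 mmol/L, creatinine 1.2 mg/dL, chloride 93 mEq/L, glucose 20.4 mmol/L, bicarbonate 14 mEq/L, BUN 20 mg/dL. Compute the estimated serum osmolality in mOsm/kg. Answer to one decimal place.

Calculated osmolality = 2·Na + glucose + BUN/2.8
= 2·133 + 20.4 + 20/2.8
= 266 + 20.40 + 7.14
= 293.54 mOsm/kg

293.5 mOsm/kg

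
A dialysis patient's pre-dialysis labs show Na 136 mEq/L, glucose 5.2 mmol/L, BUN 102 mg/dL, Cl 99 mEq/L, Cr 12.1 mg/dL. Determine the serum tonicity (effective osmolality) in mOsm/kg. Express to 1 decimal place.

Effective osmolality excludes urea (freely permeant across cell membranes):
2·Na + glucose
= 2·136 + 5.2
= 272 + 5.2
= 277.2 mOsm/kg

277.2 mOsm/kg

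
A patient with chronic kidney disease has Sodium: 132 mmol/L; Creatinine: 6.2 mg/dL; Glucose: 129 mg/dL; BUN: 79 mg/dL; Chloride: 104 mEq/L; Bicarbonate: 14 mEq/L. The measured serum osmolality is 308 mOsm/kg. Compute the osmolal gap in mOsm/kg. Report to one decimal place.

Calculated osmolality = 2·Na + glucose/18 + BUN/2.8
= 2·132 + 129/18 + 79/2.8
= 264 + 7.17 + 28.21
= 299.38 mOsm/kg ≈ 299.4 mOsm/kg
Osmolar gap = measured − calculated = 308 − 299.4 = 8.6 mOsm/kg

8.6 mOsm/kg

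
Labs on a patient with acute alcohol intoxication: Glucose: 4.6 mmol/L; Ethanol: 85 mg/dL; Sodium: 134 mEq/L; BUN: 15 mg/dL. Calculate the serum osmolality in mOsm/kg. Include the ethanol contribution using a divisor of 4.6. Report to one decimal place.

Calculated osmolality = 2·Na + glucose + BUN/2.8 + ethanol/4.6
= 2·134 + 4.6 + 15/2.8 + 85/4.6
= 268 + 4.60 + 5.36 + 18.48
= 296.44 mOsm/kg

296.4 mOsm/kg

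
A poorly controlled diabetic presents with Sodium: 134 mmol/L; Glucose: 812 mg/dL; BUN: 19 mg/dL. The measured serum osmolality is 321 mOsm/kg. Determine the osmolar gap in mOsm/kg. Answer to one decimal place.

Calculated osmolality = 2·Na + glucose/18 + BUN/2.8
= 2·134 + 812/18 + 19/2.8
= 268 + 45.11 + 6.79
= 319.9 mOsm/kg ≈ 319.9 mOsm/kg
Osmolar gap = measured − calculated = 321 − 319.9 = 1.1 mOsm/kg

1.1 mOsm/kg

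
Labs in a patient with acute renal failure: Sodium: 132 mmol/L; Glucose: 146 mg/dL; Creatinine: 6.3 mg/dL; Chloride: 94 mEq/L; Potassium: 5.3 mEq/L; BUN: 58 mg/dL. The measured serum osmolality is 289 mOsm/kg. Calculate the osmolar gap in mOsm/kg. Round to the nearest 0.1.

Calculated osmolality = 2·Na + glucose/18 + BUN/2.8
= 2·132 + 146/18 + 58/2.8
= 264 + 8.11 + 20.71
= 292.82 mOsm/kg ≈ 292.8 mOsm/kg
Osmolar gap = measured − calculated = 289 − 292.8 = -3.8 mOsm/kg

-3.8 mOsm/kg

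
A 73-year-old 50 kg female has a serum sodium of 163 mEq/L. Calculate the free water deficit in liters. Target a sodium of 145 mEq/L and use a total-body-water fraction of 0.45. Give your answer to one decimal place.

2.8 L

TBW = 0.45 · 50 = 22.5 L
Free water deficit = TBW · (Na/145 − 1)
= 22.5 · (163/145 − 1)
= 22.5 · 0.1241
= 2.79 L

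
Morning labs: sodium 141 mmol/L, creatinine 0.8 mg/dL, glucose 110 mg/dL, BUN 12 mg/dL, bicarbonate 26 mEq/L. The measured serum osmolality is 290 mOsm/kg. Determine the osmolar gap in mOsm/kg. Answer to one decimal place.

-2.4 mOsm/kg

Calculated osmolality = 2·Na + glucose/18 + BUN/2.8
= 2·141 + 110/18 + 12/2.8
= 282 + 6.11 + 4.29
= 292.4 mOsm/kg ≈ 292.4 mOsm/kg
Osmolar gap = measured − calculated = 290 − 292.4 = -2.4 mOsm/kg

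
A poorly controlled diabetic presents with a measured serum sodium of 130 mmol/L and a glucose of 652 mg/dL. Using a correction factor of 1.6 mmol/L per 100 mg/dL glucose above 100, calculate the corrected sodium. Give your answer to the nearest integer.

Corrected Na = measured Na + 1.6 · (glucose − 100)/100
= 130 + 1.6 · (652 − 100)/100
= 130 + 8.8
= 138.8 mmol/L

139 mmol/L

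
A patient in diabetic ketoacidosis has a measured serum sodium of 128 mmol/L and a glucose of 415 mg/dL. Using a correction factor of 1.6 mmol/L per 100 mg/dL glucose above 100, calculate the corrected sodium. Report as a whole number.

133 mmol/L

Corrected Na = measured Na + 1.6 · (glucose − 100)/100
= 128 + 1.6 · (415 − 100)/100
= 128 + 5
= 133 mmol/L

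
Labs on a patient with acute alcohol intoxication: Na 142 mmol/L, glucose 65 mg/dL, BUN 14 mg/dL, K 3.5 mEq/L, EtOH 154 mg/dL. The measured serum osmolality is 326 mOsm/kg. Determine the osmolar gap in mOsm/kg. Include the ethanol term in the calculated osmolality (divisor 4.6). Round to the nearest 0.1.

Calculated osmolality = 2·Na + glucose/18 + BUN/2.8 + ethanol/4.6
= 2·142 + 65/18 + 14/2.8 + 154/4.6
= 284 + 3.61 + 5 + 33.48
= 326.09 mOsm/kg ≈ 326.1 mOsm/kg
Osmolar gap = measured − calculated = 326 − 326.1 = -0.1 mOsm/kg

-0.1 mOsm/kg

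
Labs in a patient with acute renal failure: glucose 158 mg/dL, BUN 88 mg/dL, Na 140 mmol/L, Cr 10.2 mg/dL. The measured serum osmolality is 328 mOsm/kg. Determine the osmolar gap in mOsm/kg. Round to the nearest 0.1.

Calculated osmolality = 2·Na + glucose/18 + BUN/2.8
= 2·140 + 158/18 + 88/2.8
= 280 + 8.78 + 31.43
= 320.21 mOsm/kg ≈ 320.2 mOsm/kg
Osmolar gap = measured − calculated = 328 − 320.2 = 7.8 mOsm/kg

7.8 mOsm/kg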